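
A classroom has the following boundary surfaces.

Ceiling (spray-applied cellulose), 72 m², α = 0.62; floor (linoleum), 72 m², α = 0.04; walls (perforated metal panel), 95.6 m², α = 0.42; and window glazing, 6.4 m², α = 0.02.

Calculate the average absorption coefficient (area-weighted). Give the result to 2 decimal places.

Total surface area S = 246.0 m².
Σ(Sᵢαᵢ) = 72*0.62 + 72*0.04 + 95.6*0.42 + 6.4*0.02 = 87.800.
ᾱ = 87.800 / 246.0 = 0.36.

0.36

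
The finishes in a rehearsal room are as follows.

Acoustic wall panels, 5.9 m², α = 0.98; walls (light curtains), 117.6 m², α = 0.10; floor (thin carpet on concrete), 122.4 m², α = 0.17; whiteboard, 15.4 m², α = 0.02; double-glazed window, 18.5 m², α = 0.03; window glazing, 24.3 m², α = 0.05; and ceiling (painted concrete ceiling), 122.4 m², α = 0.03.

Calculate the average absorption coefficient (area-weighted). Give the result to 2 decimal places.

S = Σ Sᵢ = 5.9 + 117.6 + 122.4 + 15.4 + 18.5 + 24.3 + 122.4 = 426.5 m².
Σ(Sᵢαᵢ) = 5.9*0.98 + 117.6*0.10 + 122.4*0.17 + 15.4*0.02 + 18.5*0.03 + 24.3*0.05 + 122.4*0.03 = 44.100.
ᾱ = 44.100 / 426.5 = 0.10.

0.10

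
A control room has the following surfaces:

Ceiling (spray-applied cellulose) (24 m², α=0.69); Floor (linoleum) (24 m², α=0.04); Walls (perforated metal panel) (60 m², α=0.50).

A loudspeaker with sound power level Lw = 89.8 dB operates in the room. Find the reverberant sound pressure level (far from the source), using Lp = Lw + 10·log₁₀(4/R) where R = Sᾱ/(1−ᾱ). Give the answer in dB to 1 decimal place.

Σ(Sᵢαᵢ) = 24·0.69 + 24·0.04 + 60·0.50 = 47.520; total area S = 108.0 m².
ᾱ = 0.4400, so room constant R = A/(1−ᾱ) = 84.857 m².
Lp = Lw + 10 log₁₀(4/R) = 89.8 -13.27 = 76.5 dB.

76.5 dB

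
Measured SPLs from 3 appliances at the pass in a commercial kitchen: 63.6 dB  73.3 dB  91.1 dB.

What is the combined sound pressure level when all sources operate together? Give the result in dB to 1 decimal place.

Σ 10^(Lᵢ/10) = 1.312e+09.
Combined level = 10 log₁₀(1.312e+09) = 91.2 dB.

91.2 dB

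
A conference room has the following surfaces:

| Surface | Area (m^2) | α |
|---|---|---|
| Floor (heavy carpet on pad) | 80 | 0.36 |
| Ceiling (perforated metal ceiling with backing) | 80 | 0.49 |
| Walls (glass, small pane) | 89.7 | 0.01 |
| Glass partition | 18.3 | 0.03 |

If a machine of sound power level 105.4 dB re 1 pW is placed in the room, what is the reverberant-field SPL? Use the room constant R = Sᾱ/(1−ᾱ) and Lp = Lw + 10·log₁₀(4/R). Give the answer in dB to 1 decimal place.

91.7 dB

A = 69.446 sabins; S = 268.0 m^2.
ᾱ = 69.446/268.0 = 0.2591; R = Sᾱ/(1−ᾱ) = 69.446/(1−0.2591) = 93.732 m^2.
Lp = Lw + 10 log₁₀(4/R) = 105.4 -13.70 = 91.7 dB.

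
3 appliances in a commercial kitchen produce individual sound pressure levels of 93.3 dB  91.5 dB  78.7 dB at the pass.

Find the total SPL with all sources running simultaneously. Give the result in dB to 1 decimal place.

Sum in the linear (power) domain: Σ 10^(Lᵢ/10) = 10^(93.3/10) + 10^(91.5/10) + 10^(78.7/10) = 3.625e+09.
Back to dB: 10·log₁₀ Σ = 95.6 dB.

95.6 dB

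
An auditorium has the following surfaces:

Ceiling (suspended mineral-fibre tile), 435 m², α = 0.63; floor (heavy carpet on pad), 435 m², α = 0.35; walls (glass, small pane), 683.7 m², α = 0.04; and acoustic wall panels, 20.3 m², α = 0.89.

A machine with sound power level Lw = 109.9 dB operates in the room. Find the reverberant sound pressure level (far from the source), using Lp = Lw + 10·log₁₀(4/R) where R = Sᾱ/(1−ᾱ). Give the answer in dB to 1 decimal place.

87.6 dB

Σ(Sᵢαᵢ) = 435·0.63 + 435·0.35 + 683.7·0.04 + 20.3·0.89 = 471.715; total area S = 1574.0 m².
ᾱ = 0.2997, so room constant R = A/(1−ᾱ) = 673.590 m².
Lp = 109.9 + 10·log₁₀(4/673.590) = 109.9 + (-22.26) = 87.6 dB.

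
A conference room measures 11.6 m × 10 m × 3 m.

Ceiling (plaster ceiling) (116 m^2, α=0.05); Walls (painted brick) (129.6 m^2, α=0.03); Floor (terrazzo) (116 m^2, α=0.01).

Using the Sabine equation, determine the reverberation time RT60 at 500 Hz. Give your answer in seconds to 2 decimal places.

5.16 sec

Summing Sᵢαᵢ: 5.800 + 3.888 + 1.160 → A = 10.848 sabins.
Volume V = 11.6 × 10 × 3 = 348 m³.
T = 0.161 V/A = 0.161·348/10.848 = 5.16 s.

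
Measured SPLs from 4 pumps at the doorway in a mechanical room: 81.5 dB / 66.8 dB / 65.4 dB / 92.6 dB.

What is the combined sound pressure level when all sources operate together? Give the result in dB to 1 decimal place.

92.9 dB

Σ 10^(Lᵢ/10) = 1.969e+09.
Combined level = 10 log₁₀(1.969e+09) = 92.9 dB.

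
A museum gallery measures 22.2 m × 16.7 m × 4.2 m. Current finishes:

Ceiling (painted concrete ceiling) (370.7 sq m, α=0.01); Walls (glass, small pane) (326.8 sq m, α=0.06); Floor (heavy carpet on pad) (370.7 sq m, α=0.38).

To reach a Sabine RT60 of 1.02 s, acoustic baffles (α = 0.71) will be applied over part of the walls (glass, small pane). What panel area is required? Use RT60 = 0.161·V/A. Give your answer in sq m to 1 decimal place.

Total absorption A₁ = 370.7×0.01 + 326.8×0.06 + 370.7×0.38
  = 3.707 + 19.608 + 140.866 = 164.181 sq m sabins.
V = 1557.108 m³. Target absorption A₂ = 0.161 × 1557.108 / 1.02 = 245.779 sabins.
ΔA needed = 245.779 − 164.181 = 81.598 sabins.
Net gain per sq m: Δα = 0.71 − 0.06 = 0.65.
Area = ΔA/Δα = 81.598/0.65 = 125.5 sq m.

125.5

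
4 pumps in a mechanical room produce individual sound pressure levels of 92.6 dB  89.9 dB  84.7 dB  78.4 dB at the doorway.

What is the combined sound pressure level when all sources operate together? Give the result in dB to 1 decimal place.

Converting to relative power and adding: 10^(92.6/10) + 10^(89.9/10) + 10^(84.7/10) + 10^(78.4/10) = 3.161e+09.
Back to dB: 10·log₁₀ Σ = 95.0 dB.

95.0 dB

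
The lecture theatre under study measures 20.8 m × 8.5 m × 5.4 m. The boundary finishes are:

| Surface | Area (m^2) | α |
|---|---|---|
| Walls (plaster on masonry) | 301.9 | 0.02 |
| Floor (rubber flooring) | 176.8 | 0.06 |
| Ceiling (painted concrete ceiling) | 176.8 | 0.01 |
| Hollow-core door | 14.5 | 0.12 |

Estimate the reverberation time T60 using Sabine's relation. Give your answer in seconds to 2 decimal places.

Summing Sᵢαᵢ: 6.038 + 10.608 + 1.768 + 1.740 → A = 20.154 sabins.
Room volume: 954.72 m³.
RT60 = 0.161 · V / A = 0.161 × 954.72 / 20.154 = 7.63 s.

7.63 s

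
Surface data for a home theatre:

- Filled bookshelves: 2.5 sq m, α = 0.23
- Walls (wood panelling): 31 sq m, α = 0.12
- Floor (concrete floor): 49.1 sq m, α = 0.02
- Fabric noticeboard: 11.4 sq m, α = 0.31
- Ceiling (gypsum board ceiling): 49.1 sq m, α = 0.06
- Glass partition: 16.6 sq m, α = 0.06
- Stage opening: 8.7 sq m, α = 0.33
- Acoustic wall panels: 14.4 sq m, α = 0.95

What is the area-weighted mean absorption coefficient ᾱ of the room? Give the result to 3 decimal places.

0.160

Total surface area S = 182.8 sq m.
Weighted sum Σ Sα = 29.304.
ᾱ = 29.304 / 182.8 = 0.160.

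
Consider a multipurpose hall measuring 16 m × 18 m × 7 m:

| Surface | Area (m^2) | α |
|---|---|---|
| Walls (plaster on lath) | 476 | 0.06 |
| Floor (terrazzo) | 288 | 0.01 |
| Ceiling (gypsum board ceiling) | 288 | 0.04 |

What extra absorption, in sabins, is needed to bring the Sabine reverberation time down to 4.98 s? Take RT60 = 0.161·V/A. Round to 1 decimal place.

22.2 sabins

Summing Sᵢαᵢ: 28.560 + 2.880 + 11.520 → A₁ = 42.960 sabins.
Target A₂ = 0.161·2016/4.98 = 65.176 sabins (V = 2016 m³).
Shortfall: 65.176 − 42.960 = 22.2 sabins.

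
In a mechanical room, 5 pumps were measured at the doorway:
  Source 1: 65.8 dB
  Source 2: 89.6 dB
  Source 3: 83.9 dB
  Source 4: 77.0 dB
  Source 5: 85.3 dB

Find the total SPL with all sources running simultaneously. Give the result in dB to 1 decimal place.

91.9 dB

Converting to relative power and adding: 10^(65.8/10) + 10^(89.6/10) + 10^(83.9/10) + 10^(77.0/10) + 10^(85.3/10) = 1.55e+09.
L_total = 10·log₁₀(1.55e+09) = 91.9 dB.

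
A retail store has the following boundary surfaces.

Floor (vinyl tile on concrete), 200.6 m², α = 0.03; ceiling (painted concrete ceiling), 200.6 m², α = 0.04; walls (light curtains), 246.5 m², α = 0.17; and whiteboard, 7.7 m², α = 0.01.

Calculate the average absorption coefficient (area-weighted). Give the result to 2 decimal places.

0.09

S = Σ Sᵢ = 200.6 + 200.6 + 246.5 + 7.7 = 655.4 m².
Weighted sum Σ Sα = 56.024.
ᾱ = A/S = 0.09.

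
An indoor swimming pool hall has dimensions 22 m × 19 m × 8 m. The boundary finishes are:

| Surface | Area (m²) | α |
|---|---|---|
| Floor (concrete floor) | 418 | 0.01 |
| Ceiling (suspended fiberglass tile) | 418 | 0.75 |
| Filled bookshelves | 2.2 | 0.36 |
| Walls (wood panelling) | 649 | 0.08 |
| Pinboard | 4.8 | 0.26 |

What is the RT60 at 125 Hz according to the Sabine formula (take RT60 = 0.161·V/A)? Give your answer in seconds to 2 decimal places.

Summing Sᵢαᵢ: 4.180 + 313.500 + 0.792 + 51.920 + 1.248 → A = 371.640 sabins.
V = 22·19·8 = 3344 m³.
RT60 = 0.161 · V / A = 0.161 × 3344 / 371.640 = 1.45 s.

1.45 seconds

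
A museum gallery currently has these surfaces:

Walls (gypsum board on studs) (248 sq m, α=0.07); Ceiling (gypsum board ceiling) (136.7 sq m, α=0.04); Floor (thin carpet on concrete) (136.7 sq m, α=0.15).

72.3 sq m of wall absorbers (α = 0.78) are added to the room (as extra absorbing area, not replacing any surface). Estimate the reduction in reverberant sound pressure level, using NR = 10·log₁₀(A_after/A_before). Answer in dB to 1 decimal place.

Summing Sᵢαᵢ: 17.360 + 5.468 + 20.505 → A_before = 43.333 sabins.
Treatment contributes 72.3·0.78 = 56.394 sabins.
New total A_after = 99.727 sabins.
Reduction = 10 log₁₀(A_after/A_before) = 10 log₁₀(2.3014) = 3.6 dB.

3.6 dB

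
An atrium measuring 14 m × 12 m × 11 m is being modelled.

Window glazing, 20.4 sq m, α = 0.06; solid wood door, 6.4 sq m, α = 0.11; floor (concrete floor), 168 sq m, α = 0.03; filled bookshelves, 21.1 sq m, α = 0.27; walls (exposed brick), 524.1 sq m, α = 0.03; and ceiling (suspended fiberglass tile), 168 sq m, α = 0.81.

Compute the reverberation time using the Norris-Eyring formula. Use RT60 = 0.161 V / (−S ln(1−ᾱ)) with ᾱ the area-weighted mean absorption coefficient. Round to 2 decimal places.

Total surface area S = 20.4 + 6.4 + 168 + 21.1 + 524.1 + 168 = 908.0 sq m.
Absorption A = 20.4·0.06 + 6.4·0.11 + 168·0.03 + 21.1·0.27 + 524.1·0.03 + 168·0.81 = 164.468 sabins.
Mean coefficient ᾱ = A/S = 0.1811.
−S·ln(1−ᾱ) = −908.0 × ln(1 − 0.1811) = 181.412.
V = 14 × 12 × 11 = 1848 m³.
T = 0.161·V/[−S·ln(1−ᾱ)] = 0.161·1848/181.412 = 1.64 s.

1.64 sec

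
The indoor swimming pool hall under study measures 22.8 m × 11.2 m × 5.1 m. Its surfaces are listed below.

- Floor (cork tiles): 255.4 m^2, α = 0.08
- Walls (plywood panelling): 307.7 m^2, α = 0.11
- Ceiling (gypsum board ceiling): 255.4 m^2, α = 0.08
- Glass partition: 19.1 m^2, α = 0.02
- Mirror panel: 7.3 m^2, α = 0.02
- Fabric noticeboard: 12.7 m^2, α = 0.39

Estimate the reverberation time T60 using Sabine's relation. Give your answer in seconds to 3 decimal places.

Equivalent absorption area: A = 255.4·0.08 + 307.7·0.11 + 255.4·0.08 + 19.1·0.02 + 7.3·0.02 + 12.7·0.39 = 80.192 m^2.
Room volume: 1302.336 m³.
Sabine: RT60 = 0.161 × 1302.336 / 80.192 = 2.615 s.

2.615 sec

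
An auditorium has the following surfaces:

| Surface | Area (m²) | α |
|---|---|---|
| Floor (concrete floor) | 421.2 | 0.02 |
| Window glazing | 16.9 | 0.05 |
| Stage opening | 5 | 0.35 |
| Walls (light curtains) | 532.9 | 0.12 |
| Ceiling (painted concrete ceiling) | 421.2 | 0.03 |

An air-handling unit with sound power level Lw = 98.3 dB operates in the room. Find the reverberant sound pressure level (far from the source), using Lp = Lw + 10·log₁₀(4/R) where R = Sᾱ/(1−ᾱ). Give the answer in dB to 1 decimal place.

84.6 dB

A = 87.603 sabins; S = 1397.2 m².
ᾱ = 0.0627, so room constant R = A/(1−ᾱ) = 93.463 m².
Lp = Lw + 10 log₁₀(4/R) = 98.3 -13.69 = 84.6 dB.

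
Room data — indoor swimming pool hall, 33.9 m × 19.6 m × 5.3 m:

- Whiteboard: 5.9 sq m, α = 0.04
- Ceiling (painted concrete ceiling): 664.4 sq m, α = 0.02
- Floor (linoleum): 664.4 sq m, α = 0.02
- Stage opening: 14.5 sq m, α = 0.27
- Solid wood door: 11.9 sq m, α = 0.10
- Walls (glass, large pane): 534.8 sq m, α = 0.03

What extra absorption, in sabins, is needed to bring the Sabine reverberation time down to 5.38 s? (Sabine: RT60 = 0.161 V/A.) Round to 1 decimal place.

57.4 sabins

A₁ = Σ Sᵢαᵢ = 5.9·0.04 + 664.4·0.02 + 664.4·0.02 + 14.5·0.27 + 11.9·0.10 + 534.8·0.03 = 47.961 sabins.
For T = 5.38 s, need A₂ = 0.161·V/T = 0.161·3521.532/5.38 = 105.384 sabins.
Additional absorption ΔA = 105.384 − 47.961 = 57.4 sabins.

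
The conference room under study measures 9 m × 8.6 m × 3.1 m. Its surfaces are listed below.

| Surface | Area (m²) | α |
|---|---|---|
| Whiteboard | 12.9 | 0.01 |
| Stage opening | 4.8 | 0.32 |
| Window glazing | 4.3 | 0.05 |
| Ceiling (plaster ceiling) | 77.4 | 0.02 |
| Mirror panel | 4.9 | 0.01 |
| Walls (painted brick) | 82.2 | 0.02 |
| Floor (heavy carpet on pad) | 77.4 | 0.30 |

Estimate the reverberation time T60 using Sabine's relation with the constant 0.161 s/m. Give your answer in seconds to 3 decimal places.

1.363 s

Total absorption A = 12.9*0.01 + 4.8*0.32 + 4.3*0.05 + 77.4*0.02 + 4.9*0.01 + 82.2*0.02 + 77.4*0.30
  = 0.129 + 1.536 + 0.215 + 1.548 + 0.049 + 1.644 + 23.220 = 28.341 m² sabins.
Room volume: 239.94 m³.
Sabine: RT60 = 0.161 × 239.94 / 28.341 = 1.363 s.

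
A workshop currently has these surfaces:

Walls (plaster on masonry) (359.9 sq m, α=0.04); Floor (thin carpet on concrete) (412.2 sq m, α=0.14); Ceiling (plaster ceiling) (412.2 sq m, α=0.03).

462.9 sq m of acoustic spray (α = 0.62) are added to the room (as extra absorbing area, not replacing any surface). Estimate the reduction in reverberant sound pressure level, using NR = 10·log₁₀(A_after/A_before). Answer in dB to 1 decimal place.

6.4 dB

Summing Sᵢαᵢ: 14.396 + 57.708 + 12.366 → A_before = 84.470 sabins.
Treatment contributes 462.9·0.62 = 286.998 sabins.
New total A_after = 371.468 sabins.
NR = 10·log₁₀(371.468/84.470) = 6.4 dB.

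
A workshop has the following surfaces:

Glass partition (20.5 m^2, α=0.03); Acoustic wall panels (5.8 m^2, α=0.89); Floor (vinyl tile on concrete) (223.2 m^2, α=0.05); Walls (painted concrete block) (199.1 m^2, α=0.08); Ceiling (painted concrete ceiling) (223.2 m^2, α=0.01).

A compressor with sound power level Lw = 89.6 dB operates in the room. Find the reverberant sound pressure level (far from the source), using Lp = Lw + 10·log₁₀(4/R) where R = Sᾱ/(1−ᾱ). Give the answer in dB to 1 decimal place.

Σ(Sᵢαᵢ) = 20.5×0.03 + 5.8×0.89 + 223.2×0.05 + 199.1×0.08 + 223.2×0.01 = 35.097; total area S = 671.8 m^2.
ᾱ = 35.097/671.8 = 0.0522; R = Sᾱ/(1−ᾱ) = 35.097/(1−0.0522) = 37.030 m^2.
Lp = Lw + 10 log₁₀(4/R) = 89.6 -9.66 = 79.9 dB.

79.9 dB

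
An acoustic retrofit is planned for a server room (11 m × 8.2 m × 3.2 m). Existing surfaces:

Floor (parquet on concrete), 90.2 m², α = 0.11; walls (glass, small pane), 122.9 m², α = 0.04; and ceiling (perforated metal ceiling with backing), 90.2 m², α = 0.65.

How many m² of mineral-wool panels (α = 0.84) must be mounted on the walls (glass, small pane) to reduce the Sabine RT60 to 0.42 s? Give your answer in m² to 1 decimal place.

Total absorption A₁ = 90.2·0.11 + 122.9·0.04 + 90.2·0.65
  = 9.922 + 4.916 + 58.630 = 73.468 m² sabins.
Required A₂ = 0.161·288.64/0.42 = 110.645 sabins.
Absorption to add: 110.645 − 73.468 = 37.177 sabins.
Each m² of panel replacing the walls (glass, small pane) adds (0.84 − 0.04) = 0.80 sabins.
Area = ΔA/Δα = 37.177/0.80 = 46.5 m².

46.5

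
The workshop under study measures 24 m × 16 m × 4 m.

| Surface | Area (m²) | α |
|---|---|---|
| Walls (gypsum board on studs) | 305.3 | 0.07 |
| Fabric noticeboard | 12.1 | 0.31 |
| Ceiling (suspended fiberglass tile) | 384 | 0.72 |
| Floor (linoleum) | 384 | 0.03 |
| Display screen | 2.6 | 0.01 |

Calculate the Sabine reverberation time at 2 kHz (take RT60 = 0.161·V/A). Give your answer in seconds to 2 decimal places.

0.79 s

A = Σ Sᵢαᵢ = 305.3*0.07 + 12.1*0.31 + 384*0.72 + 384*0.03 + 2.6*0.01 = 313.148 sabins.
V = 24·16·4 = 1536 m³.
Sabine: RT60 = 0.161 × 1536 / 313.148 = 0.79 s.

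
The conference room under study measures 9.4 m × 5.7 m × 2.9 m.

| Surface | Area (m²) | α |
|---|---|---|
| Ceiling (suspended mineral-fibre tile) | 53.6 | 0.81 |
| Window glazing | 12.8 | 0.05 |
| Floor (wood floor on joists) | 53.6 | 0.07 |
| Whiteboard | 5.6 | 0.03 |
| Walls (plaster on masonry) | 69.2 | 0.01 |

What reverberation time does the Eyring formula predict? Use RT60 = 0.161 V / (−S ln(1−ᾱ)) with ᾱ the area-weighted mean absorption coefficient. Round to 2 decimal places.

Total surface area S = 53.6 + 12.8 + 53.6 + 5.6 + 69.2 = 194.8 m².
Absorption A = 53.6×0.81 + 12.8×0.05 + 53.6×0.07 + 5.6×0.03 + 69.2×0.01 = 48.668 sabins.
ᾱ = 48.668 / 194.8 = 0.2498.
Eyring denominator: −S ln(1−ᾱ) = 55.989.
V = 9.4 × 5.7 × 2.9 = 155.382 m³.
T = 0.161·V/[−S·ln(1−ᾱ)] = 0.161·155.382/55.989 = 0.45 s.

0.45 s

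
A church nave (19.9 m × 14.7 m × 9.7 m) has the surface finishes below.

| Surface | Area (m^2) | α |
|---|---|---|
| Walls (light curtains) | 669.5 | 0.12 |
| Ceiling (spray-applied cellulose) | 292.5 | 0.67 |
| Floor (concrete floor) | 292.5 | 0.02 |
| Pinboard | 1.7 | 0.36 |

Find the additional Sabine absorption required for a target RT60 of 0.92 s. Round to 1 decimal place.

Total absorption A₁ = 669.5*0.12 + 292.5*0.67 + 292.5*0.02 + 1.7*0.36
  = 80.340 + 195.975 + 5.850 + 0.612 = 282.777 m^2 sabins.
V = 2837.541 m³. Required absorption A₂ = 0.161 × 2837.541 / 0.92 = 496.570 sabins.
ΔA = A₂ − A₁ = 496.570 − 282.777 = 213.8 sabins.

213.8 sabins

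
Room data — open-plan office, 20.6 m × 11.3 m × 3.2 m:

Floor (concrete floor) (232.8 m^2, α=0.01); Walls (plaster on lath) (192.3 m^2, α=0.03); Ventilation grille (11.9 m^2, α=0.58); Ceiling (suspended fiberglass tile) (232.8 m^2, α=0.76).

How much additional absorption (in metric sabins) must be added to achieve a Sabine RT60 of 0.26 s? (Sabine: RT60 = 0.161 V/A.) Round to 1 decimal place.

269.3 sabins

A₁ = Σ Sᵢαᵢ = 232.8×0.01 + 192.3×0.03 + 11.9×0.58 + 232.8×0.76 = 191.927 sabins.
Target A₂ = 0.161·744.896/0.26 = 461.263 sabins (V = 744.896 m³).
Additional absorption ΔA = 461.263 − 191.927 = 269.3 sabins.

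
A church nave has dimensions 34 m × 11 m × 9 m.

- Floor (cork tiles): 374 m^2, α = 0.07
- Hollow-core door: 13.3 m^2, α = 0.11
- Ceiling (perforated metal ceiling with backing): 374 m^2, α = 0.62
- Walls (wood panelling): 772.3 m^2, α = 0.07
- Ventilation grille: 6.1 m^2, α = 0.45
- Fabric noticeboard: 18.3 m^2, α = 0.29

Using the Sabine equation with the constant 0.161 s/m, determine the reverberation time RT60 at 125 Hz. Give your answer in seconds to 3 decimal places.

Equivalent absorption area: A = 374×0.07 + 13.3×0.11 + 374×0.62 + 772.3×0.07 + 6.1×0.45 + 18.3×0.29 = 321.636 m^2.
Room volume: 3366 m³.
RT60 = 0.161 · V / A = 0.161 × 3366 / 321.636 = 1.685 s.

1.685 seconds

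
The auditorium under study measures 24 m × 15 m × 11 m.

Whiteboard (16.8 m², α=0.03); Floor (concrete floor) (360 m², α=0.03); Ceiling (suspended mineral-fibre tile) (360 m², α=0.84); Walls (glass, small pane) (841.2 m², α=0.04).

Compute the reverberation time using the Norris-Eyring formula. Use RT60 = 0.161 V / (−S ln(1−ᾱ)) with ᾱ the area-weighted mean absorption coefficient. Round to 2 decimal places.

Total surface area S = 16.8 + 360 + 360 + 841.2 = 1578.0 m².
Σ(Sᵢαᵢ) = 16.8·0.03 + 360·0.03 + 360·0.84 + 841.2·0.04 = 347.352.
Mean coefficient ᾱ = A/S = 0.2201.
Eyring denominator: −S ln(1−ᾱ) = 392.274.
V = 24 × 15 × 11 = 3960 m³.
T = 0.161·V/[−S·ln(1−ᾱ)] = 0.161·3960/392.274 = 1.63 s.

1.63 seconds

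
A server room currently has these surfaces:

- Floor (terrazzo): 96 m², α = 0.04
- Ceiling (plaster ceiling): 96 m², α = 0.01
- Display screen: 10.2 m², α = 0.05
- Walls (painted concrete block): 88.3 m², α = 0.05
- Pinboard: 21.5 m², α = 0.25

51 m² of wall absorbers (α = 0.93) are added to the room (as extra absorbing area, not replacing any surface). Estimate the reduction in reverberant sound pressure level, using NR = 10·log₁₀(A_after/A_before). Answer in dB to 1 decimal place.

Summing Sᵢαᵢ: 3.840 + 0.960 + 0.510 + 4.415 + 5.375 → A_before = 15.100 sabins.
Added absorption = 51 × 0.93 = 47.430 sabins.
A_after = 15.100 + 47.430 = 62.530 sabins.
Reduction = 10 log₁₀(A_after/A_before) = 10 log₁₀(4.1411) = 6.2 dB.

6.2 dB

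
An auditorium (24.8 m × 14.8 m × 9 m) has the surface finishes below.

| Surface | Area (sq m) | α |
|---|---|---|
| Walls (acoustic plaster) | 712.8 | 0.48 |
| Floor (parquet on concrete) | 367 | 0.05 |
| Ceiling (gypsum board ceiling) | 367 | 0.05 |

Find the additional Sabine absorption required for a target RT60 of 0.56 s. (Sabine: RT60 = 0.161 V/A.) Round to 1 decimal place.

Equivalent absorption area: A₁ = 712.8·0.48 + 367·0.05 + 367·0.05 = 378.844 sq m.
For T = 0.56 s, need A₂ = 0.161·V/T = 0.161·3303.36/0.56 = 949.716 sabins.
Shortfall: 949.716 − 378.844 = 570.9 sabins.

570.9 sabins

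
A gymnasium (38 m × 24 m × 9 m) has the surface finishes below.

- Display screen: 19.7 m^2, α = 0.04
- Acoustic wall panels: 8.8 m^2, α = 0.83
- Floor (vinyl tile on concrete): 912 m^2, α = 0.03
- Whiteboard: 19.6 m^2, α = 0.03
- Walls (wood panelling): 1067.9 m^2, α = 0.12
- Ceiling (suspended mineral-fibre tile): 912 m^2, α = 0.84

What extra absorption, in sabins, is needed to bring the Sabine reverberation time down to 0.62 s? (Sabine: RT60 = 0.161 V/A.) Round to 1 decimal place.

1201.2 sabins

Equivalent absorption area: A₁ = 19.7·0.04 + 8.8·0.83 + 912·0.03 + 19.6·0.03 + 1067.9·0.12 + 912·0.84 = 930.268 m^2.
Target A₂ = 0.161·8208/0.62 = 2131.432 sabins (V = 8208 m³).
Additional absorption ΔA = 2131.432 − 930.268 = 1201.2 sabins.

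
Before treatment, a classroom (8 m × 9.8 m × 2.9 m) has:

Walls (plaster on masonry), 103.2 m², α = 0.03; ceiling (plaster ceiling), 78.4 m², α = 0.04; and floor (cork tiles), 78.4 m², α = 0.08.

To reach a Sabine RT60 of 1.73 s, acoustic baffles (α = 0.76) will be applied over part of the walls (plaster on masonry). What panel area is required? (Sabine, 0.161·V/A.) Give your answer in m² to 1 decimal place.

Equivalent absorption area: A₁ = 103.2×0.03 + 78.4×0.04 + 78.4×0.08 = 12.504 m².
V = 227.36 m³. Target absorption A₂ = 0.161 × 227.36 / 1.73 = 21.159 sabins.
Absorption to add: 21.159 − 12.504 = 8.655 sabins.
Net gain per m²: Δα = 0.76 − 0.03 = 0.73.
Panel area = 8.655 / 0.73 = 11.9 m².

11.9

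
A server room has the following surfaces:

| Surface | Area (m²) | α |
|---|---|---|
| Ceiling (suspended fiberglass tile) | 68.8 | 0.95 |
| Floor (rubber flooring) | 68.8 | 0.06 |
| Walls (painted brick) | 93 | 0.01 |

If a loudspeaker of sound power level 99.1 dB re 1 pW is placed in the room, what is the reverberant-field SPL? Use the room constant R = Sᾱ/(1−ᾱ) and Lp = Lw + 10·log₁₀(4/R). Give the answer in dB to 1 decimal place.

A = 70.418 sabins; S = 230.6 m².
ᾱ = 0.3054, so room constant R = A/(1−ᾱ) = 101.379 m².
Lp = 99.1 + 10·log₁₀(4/101.379) = 99.1 + (-14.04) = 85.1 dB.

85.1 dB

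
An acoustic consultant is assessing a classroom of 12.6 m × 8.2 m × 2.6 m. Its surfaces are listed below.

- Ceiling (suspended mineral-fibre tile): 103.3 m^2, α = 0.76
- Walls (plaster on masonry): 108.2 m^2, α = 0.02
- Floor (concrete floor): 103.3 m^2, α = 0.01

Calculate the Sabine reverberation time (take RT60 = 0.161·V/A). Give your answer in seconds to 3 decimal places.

Equivalent absorption area: A = 103.3·0.76 + 108.2·0.02 + 103.3·0.01 = 81.705 m^2.
Volume V = 12.6 × 8.2 × 2.6 = 268.632 m³.
T = 0.161 V/A = 0.161·268.632/81.705 = 0.529 s.

0.529 sec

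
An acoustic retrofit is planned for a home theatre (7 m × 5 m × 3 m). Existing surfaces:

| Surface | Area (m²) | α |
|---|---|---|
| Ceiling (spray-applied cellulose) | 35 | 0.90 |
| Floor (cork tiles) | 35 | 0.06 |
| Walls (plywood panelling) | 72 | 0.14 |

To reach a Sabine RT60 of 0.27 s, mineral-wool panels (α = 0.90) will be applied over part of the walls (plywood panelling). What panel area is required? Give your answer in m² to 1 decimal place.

Equivalent absorption area: A₁ = 35·0.90 + 35·0.06 + 72·0.14 = 43.680 m².
V = 105 m³. Target absorption A₂ = 0.161 × 105 / 0.27 = 62.611 sabins.
Absorption to add: 62.611 − 43.680 = 18.931 sabins.
Net gain per m²: Δα = 0.90 − 0.14 = 0.76.
Panel area = 18.931 / 0.76 = 24.9 m².

24.9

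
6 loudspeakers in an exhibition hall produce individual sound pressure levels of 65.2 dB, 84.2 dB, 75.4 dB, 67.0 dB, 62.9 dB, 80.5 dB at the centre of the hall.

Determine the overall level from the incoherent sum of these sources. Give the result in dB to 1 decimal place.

86.2 dB

Σ 10^(Lᵢ/10) = 4.202e+08.
Back to dB: 10·log₁₀ Σ = 86.2 dB.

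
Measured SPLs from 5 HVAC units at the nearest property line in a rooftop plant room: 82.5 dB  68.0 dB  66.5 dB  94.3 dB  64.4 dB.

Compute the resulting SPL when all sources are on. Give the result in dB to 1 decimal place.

Converting to relative power and adding: 10^(82.5/10) + 10^(68.0/10) + 10^(66.5/10) + 10^(94.3/10) + 10^(64.4/10) = 2.883e+09.
Combined level = 10 log₁₀(2.883e+09) = 94.6 dB.

94.6 dB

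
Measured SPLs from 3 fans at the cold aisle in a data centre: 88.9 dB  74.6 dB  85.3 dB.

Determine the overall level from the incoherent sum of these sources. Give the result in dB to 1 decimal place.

90.6 dB

Converting to relative power and adding: 10^(88.9/10) + 10^(74.6/10) + 10^(85.3/10) = 1.144e+09.
Back to dB: 10·log₁₀ Σ = 90.6 dB.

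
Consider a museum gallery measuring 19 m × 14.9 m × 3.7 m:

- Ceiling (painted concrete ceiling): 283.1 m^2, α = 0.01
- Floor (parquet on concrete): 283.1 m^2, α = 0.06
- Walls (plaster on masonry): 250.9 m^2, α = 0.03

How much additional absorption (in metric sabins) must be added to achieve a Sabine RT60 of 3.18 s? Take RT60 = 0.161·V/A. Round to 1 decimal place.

25.7 sabins

Summing Sᵢαᵢ: 2.831 + 16.986 + 7.527 → A₁ = 27.344 sabins.
Target A₂ = 0.161·1047.47/3.18 = 53.032 sabins (V = 1047.47 m³).
Shortfall: 53.032 − 27.344 = 25.7 sabins.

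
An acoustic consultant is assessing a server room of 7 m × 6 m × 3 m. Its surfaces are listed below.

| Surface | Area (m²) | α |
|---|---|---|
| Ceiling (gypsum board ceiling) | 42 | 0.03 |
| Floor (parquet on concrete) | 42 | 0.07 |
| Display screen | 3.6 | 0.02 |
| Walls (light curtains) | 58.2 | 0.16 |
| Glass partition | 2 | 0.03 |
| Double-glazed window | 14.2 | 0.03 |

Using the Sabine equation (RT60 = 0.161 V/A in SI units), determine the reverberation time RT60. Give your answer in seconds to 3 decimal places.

1.442 s

Total absorption A = 42·0.03 + 42·0.07 + 3.6·0.02 + 58.2·0.16 + 2·0.03 + 14.2·0.03
  = 1.260 + 2.940 + 0.072 + 9.312 + 0.060 + 0.426 = 14.070 m² sabins.
V = 7·6·3 = 126 m³.
T = 0.161 V/A = 0.161·126/14.070 = 1.442 s.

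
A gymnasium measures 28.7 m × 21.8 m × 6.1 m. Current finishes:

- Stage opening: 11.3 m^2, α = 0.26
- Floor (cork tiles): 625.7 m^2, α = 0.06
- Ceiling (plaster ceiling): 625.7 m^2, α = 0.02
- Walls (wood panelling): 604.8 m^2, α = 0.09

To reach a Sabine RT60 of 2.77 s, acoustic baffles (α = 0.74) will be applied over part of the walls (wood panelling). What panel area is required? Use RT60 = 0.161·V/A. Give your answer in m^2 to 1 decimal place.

176.0

Summing Sᵢαᵢ: 2.938 + 37.542 + 12.514 + 54.432 → A₁ = 107.426 sabins.
Required A₂ = 0.161·3816.526/2.77 = 221.827 sabins.
Absorption to add: 221.827 − 107.426 = 114.401 sabins.
Net gain per m^2: Δα = 0.74 − 0.09 = 0.65.
Area = ΔA/Δα = 114.401/0.65 = 176.0 m^2.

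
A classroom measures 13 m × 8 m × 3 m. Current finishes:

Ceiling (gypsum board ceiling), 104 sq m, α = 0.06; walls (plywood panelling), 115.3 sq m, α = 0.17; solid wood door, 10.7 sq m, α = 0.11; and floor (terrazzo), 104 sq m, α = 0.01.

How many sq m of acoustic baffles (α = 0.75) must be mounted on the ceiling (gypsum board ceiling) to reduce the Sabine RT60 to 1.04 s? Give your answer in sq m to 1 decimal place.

29.3

Total absorption A₁ = 104*0.06 + 115.3*0.17 + 10.7*0.11 + 104*0.01
  = 6.240 + 19.601 + 1.177 + 1.040 = 28.058 sq m sabins.
V = 312 m³. Target absorption A₂ = 0.161 × 312 / 1.04 = 48.300 sabins.
Absorption to add: 48.300 − 28.058 = 20.242 sabins.
Net gain per sq m: Δα = 0.75 − 0.06 = 0.69.
Area = ΔA/Δα = 20.242/0.69 = 29.3 sq m.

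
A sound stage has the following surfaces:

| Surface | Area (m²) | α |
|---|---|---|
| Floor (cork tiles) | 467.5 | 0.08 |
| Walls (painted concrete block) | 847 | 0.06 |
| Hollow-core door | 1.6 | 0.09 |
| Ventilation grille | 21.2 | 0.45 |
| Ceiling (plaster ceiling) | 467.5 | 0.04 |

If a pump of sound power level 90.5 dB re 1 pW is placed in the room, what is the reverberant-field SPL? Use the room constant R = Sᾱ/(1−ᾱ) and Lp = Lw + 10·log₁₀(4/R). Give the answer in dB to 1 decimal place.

A = 116.604 sabins; S = 1804.8 m².
ᾱ = 116.604/1804.8 = 0.0646; R = Sᾱ/(1−ᾱ) = 116.604/(1−0.0646) = 124.657 m².
Lp = 90.5 + 10·log₁₀(4/124.657) = 90.5 + (-14.94) = 75.6 dB.

75.6 dB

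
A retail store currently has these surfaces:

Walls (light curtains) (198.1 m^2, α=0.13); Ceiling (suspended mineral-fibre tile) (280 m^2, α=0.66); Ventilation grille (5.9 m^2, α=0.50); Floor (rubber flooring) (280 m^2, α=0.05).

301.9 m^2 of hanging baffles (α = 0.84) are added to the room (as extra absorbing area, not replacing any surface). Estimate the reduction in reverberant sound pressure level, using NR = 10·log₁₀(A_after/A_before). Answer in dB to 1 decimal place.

3.3 dB

A_before = Σ Sᵢαᵢ = 198.1×0.13 + 280×0.66 + 5.9×0.50 + 280×0.05 = 227.503 sabins.
Added absorption = 301.9 × 0.84 = 253.596 sabins.
A_after = 227.503 + 253.596 = 481.099 sabins.
NR = 10·log₁₀(481.099/227.503) = 3.3 dB.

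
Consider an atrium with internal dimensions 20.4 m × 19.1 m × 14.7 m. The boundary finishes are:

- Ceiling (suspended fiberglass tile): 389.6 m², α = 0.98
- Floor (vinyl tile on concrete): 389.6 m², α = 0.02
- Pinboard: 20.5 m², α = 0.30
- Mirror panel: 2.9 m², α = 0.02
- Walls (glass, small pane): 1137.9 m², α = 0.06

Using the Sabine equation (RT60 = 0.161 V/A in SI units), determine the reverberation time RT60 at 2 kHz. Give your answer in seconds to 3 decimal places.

Total absorption A = 389.6*0.98 + 389.6*0.02 + 20.5*0.30 + 2.9*0.02 + 1137.9*0.06
  = 381.808 + 7.792 + 6.150 + 0.058 + 68.274 = 464.082 m² sabins.
Volume V = 20.4 × 19.1 × 14.7 = 5727.708 m³.
Sabine: RT60 = 0.161 × 5727.708 / 464.082 = 1.987 s.

1.987 s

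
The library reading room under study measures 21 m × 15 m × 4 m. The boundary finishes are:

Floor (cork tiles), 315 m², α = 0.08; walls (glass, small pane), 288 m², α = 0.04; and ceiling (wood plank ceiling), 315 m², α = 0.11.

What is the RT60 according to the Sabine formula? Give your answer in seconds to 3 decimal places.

Summing Sᵢαᵢ: 25.200 + 11.520 + 34.650 → A = 71.370 sabins.
Volume V = 21 × 15 × 4 = 1260 m³.
RT60 = 0.161 · V / A = 0.161 × 1260 / 71.370 = 2.842 s.

2.842 s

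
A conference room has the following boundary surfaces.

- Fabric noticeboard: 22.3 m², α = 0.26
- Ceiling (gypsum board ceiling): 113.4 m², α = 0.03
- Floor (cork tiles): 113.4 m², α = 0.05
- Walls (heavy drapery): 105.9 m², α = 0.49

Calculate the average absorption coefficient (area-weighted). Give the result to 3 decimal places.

Total surface area S = 355.0 m².
Σ(Sᵢαᵢ) = 22.3*0.26 + 113.4*0.03 + 113.4*0.05 + 105.9*0.49 = 66.761.
ᾱ = A/S = 0.188.

0.188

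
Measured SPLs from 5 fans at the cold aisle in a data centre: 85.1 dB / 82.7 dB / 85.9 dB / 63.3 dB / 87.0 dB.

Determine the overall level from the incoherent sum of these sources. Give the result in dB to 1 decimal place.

Σ 10^(Lᵢ/10) = 1.402e+09.
Back to dB: 10·log₁₀ Σ = 91.5 dB.

91.5 dB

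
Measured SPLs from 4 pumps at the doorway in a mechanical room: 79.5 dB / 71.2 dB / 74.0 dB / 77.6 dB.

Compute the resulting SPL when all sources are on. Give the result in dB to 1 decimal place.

Σ 10^(Lᵢ/10) = 1.85e+08.
Combined level = 10 log₁₀(1.85e+08) = 82.7 dB.

82.7 dB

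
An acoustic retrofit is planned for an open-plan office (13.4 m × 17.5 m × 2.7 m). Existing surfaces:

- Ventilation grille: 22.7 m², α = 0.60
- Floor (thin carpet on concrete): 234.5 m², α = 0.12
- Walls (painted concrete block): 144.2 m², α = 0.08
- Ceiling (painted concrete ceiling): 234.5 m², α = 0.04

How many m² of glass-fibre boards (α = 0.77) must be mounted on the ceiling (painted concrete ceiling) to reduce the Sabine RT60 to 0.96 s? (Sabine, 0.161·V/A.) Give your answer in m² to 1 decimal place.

Summing Sᵢαᵢ: 13.620 + 28.140 + 11.536 + 9.380 → A₁ = 62.676 sabins.
V = 633.15 m³. Target absorption A₂ = 0.161 × 633.15 / 0.96 = 106.185 sabins.
Absorption to add: 106.185 − 62.676 = 43.509 sabins.
Net gain per m²: Δα = 0.77 − 0.04 = 0.73.
Area = ΔA/Δα = 43.509/0.73 = 59.6 m².

59.6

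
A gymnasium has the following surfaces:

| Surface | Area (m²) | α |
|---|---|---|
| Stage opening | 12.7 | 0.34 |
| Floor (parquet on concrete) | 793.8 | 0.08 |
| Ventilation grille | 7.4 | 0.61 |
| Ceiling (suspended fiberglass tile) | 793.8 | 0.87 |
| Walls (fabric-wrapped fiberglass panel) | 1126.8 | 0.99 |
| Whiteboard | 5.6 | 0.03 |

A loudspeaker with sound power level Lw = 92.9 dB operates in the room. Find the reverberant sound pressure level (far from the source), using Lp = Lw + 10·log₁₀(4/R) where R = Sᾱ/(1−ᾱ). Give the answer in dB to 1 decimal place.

61.2 dB

A = 1878.642 sabins; S = 2740.1 m².
ᾱ = 0.6856, so room constant R = A/(1−ᾱ) = 5975.324 m².
Lp = Lw + 10 log₁₀(4/R) = 92.9 -31.74 = 61.2 dB.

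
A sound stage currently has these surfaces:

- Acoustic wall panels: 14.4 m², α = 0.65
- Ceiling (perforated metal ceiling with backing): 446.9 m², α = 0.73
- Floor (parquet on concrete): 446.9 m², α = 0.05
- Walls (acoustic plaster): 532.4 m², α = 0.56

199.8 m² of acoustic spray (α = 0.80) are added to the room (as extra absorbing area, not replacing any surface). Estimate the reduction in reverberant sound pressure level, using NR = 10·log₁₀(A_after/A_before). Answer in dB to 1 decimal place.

Equivalent absorption area: A_before = 14.4*0.65 + 446.9*0.73 + 446.9*0.05 + 532.4*0.56 = 656.086 m².
Added absorption = 199.8 × 0.80 = 159.840 sabins.
A_after = 656.086 + 159.840 = 815.926 sabins.
Reduction = 10 log₁₀(A_after/A_before) = 10 log₁₀(1.2436) = 0.9 dB.

0.9 dB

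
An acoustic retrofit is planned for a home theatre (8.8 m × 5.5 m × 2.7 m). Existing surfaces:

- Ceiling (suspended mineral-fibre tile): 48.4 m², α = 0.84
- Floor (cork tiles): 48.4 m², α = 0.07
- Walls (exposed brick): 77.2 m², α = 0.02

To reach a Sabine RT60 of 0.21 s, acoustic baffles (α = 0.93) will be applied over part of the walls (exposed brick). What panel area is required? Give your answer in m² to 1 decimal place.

A₁ = Σ Sᵢαᵢ = 48.4·0.84 + 48.4·0.07 + 77.2·0.02 = 45.588 sabins.
V = 130.68 m³. Target absorption A₂ = 0.161 × 130.68 / 0.21 = 100.188 sabins.
Absorption to add: 100.188 − 45.588 = 54.600 sabins.
Each m² of panel replacing the walls (exposed brick) adds (0.93 − 0.02) = 0.91 sabins.
Area = ΔA/Δα = 54.600/0.91 = 60.0 m².

60.0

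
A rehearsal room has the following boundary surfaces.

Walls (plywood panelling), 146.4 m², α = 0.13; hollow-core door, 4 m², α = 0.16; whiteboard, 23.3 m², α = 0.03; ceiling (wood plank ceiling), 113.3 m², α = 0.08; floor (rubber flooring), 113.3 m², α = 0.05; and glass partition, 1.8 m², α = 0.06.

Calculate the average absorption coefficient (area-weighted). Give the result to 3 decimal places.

0.088

Total surface area S = 402.1 m².
A = 146.4*0.13 + 4*0.16 + 23.3*0.03 + 113.3*0.08 + 113.3*0.05 + 1.8*0.06 = 35.208 sabins.
ᾱ = 35.208 / 402.1 = 0.088.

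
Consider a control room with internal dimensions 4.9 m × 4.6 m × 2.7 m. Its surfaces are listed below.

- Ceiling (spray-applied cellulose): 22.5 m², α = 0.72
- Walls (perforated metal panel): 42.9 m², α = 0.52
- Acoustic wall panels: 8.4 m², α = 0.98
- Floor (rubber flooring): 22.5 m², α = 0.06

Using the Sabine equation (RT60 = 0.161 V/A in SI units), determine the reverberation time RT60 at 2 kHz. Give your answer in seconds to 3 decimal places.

Equivalent absorption area: A = 22.5*0.72 + 42.9*0.52 + 8.4*0.98 + 22.5*0.06 = 48.090 m².
Volume V = 4.9 × 4.6 × 2.7 = 60.858 m³.
Sabine: RT60 = 0.161 × 60.858 / 48.090 = 0.204 s.

0.204 sec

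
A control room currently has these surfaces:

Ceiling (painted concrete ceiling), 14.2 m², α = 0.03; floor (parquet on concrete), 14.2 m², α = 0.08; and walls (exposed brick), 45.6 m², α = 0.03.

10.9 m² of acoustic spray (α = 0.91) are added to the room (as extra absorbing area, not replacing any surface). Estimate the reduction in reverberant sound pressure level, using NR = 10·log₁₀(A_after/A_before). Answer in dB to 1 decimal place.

6.4 dB

Summing Sᵢαᵢ: 0.426 + 1.136 + 1.368 → A_before = 2.930 sabins.
Treatment contributes 10.9·0.91 = 9.919 sabins.
A_after = 2.930 + 9.919 = 12.849 sabins.
NR = 10·log₁₀(12.849/2.930) = 6.4 dB.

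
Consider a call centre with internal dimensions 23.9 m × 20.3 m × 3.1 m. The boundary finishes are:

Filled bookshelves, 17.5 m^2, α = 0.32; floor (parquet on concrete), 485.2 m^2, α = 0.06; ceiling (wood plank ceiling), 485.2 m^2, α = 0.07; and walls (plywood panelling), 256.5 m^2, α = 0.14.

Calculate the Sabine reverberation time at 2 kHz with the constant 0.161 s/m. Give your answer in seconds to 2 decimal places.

Equivalent absorption area: A = 17.5×0.32 + 485.2×0.06 + 485.2×0.07 + 256.5×0.14 = 104.586 m^2.
Room volume: 1504.027 m³.
RT60 = 0.161 · V / A = 0.161 × 1504.027 / 104.586 = 2.32 s.

2.32 s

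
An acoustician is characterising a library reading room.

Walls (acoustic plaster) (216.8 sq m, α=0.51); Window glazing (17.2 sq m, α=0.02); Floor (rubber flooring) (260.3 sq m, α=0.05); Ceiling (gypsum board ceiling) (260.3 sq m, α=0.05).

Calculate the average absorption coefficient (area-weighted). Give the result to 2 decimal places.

Total surface area S = 754.6 sq m.
Σ(Sᵢαᵢ) = 216.8·0.51 + 17.2·0.02 + 260.3·0.05 + 260.3·0.05 = 136.942.
ᾱ = A/S = 0.18.

0.18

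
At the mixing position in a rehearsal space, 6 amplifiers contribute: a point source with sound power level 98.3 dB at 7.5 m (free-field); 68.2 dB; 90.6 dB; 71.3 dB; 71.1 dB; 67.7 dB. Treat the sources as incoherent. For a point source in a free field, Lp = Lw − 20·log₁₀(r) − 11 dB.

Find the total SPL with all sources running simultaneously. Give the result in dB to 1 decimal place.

Source at 7.5 m: Lp = 98.3 − 20·log₁₀(7.5) − 11 = 69.8 dB.
Σ 10^(Lᵢ/10) = 1.197e+09.
Back to dB: 10·log₁₀ Σ = 90.8 dB.

90.8 dB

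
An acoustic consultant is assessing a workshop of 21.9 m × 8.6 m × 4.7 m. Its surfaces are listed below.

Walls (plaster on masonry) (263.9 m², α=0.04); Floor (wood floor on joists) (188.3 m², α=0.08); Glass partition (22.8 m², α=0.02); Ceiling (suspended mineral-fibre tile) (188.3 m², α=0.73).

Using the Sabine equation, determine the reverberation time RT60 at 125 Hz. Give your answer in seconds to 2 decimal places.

Equivalent absorption area: A = 263.9·0.04 + 188.3·0.08 + 22.8·0.02 + 188.3·0.73 = 163.535 m².
V = 21.9·8.6·4.7 = 885.198 m³.
Sabine: RT60 = 0.161 × 885.198 / 163.535 = 0.87 s.

0.87 sec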